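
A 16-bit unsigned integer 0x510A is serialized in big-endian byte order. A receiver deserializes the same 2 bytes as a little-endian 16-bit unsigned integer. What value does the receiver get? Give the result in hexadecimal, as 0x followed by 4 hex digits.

Stored big-endian, the bytes at ascending addresses are 51 0A.
Read back as little-endian, the first byte is least significant, giving 0x0A51.

0x0A51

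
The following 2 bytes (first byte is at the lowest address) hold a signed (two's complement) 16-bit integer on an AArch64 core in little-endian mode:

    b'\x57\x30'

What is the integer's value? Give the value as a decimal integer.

12375

In little-endian order the low byte comes first in memory.
Reassemble most-significant byte first: 30 57 → 0x3057.
0x3057 = 12375.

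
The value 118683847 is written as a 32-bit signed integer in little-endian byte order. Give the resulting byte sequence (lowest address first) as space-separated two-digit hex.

C7 F8 12 07

118683847 in hexadecimal, padded to 32 bits, is 0x0712F8C7.
Split into bytes (most-significant first): 07 12 F8 C7.
Little-endian: lowest address holds the least-significant byte.
So at ascending addresses the bytes are C7 F8 12 07.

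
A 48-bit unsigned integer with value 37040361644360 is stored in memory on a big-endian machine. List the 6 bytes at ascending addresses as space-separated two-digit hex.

37040361644360 in hexadecimal, padded to 48 bits, is 0x21B021992148.
Split into bytes (most-significant first): 21 B0 21 99 21 48.
In big-endian order the high byte comes first in memory.
So the memory order matches the most-significant-first order: 21 B0 21 99 21 48.

21 B0 21 99 21 48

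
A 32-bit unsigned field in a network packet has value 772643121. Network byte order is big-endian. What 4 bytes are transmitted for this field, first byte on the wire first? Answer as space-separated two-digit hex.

2E 0D 99 31

772643121 in hexadecimal, padded to 32 bits, is 0x2E0D9931.
Split into bytes (most-significant first): 2E 0D 99 31.
Big-endian stores the most-significant byte at the lowest address.
So the memory order matches the most-significant-first order: 2E 0D 99 31.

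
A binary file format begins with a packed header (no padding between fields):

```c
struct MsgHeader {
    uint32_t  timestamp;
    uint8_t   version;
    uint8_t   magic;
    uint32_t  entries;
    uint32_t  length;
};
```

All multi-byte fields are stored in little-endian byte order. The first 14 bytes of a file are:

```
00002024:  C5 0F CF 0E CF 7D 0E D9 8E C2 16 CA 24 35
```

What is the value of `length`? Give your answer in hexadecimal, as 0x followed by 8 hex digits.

`length` follows `timestamp` (4 B), `version` (1 B), `magic` (1 B), `entries` (4 B), so it starts at offset 4 + 1 + 1 + 4 = 10 and occupies 4 bytes.
Bytes at offsets 10..13: 16 CA 24 35.
Little-endian stores the least-significant byte at the lowest address.
Reassemble most-significant byte first: 35 24 CA 16 → 0x3524CA16.

0x3524CA16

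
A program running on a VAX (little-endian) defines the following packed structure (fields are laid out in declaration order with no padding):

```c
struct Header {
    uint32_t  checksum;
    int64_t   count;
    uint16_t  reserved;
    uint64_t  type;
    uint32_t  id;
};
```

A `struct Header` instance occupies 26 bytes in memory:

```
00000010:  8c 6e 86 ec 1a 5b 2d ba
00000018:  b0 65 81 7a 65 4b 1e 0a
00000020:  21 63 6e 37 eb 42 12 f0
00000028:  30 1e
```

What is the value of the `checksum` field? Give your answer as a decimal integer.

3968233100

`checksum` is the first field, at byte offset 0, occupying 4 bytes.
Bytes at offsets 0..3: 8C 6E 86 EC.
Little-endian: lowest address holds the least-significant byte.
Reassemble most-significant byte first: EC 86 6E 8C → 0xEC866E8C.
0xEC866E8C = 3968233100.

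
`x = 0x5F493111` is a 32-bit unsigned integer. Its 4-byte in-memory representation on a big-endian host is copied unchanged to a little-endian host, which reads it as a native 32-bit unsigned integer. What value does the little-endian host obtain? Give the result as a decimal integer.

288442719

Stored big-endian, the bytes at ascending addresses are 5F 49 31 11.
Read back as little-endian, the first byte is least significant, giving 0x1131495F.
0x1131495F = 288442719.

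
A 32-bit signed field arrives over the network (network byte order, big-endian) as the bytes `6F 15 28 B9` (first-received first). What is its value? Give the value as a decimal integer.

1863657657

Big-endian: lowest address holds the most-significant byte.
The bytes are already most-significant first: 0x6F1528B9.
0x6F1528B9 = 1863657657.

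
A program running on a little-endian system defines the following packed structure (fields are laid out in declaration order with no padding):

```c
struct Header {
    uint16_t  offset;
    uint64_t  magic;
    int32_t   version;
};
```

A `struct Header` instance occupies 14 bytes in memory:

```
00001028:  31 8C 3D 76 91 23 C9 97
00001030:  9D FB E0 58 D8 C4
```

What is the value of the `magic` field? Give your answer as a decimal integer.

`magic` follows `offset` (2 bytes), so it starts at byte offset 2 and occupies 8 bytes.
Bytes at offsets 2..9: 3D 76 91 23 C9 97 9D FB.
In little-endian order the low byte comes first in memory.
Reassemble most-significant byte first: FB 9D 97 C9 23 91 76 3D → 0xFB9D97C92391763D.
0xFB9D97C92391763D = 18130814565004441149.

18130814565004441149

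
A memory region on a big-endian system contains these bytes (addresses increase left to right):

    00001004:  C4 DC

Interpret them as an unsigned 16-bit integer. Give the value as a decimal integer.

In big-endian order the high byte comes first in memory.
The bytes are already most-significant first: 0xC4DC.
0xC4DC = 50396.

50396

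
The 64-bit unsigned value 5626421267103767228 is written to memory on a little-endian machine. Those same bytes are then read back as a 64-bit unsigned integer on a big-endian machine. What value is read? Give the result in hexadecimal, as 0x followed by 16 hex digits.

0xBC5A6C165510154E

5626421267103767228 in 64-bit hexadecimal is 0x4E151055166C5ABC.
Stored little-endian, the bytes at ascending addresses are BC 5A 6C 16 55 10 15 4E.
Read back as big-endian, the last byte is least significant, giving 0xBC5A6C165510154E.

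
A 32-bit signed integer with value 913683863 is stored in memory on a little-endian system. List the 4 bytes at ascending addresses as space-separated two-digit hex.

97 B5 75 36

913683863 in hexadecimal, padded to 32 bits, is 0x3675B597.
Split into bytes (most-significant first): 36 75 B5 97.
In little-endian order the low byte comes first in memory.
So at ascending addresses the bytes are 97 B5 75 36.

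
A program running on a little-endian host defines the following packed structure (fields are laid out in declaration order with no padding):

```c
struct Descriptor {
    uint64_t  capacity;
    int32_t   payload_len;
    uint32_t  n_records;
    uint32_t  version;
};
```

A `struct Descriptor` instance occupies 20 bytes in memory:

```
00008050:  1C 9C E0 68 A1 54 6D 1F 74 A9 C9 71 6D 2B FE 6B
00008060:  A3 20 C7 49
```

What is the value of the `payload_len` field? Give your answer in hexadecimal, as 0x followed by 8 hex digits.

`payload_len` follows `capacity` (8 bytes), so it starts at byte offset 8 and occupies 4 bytes.
Bytes at offsets 8..11: 74 A9 C9 71.
Little-endian stores the least-significant byte at the lowest address.
Reassemble most-significant byte first: 71 C9 A9 74 → 0x71C9A974.

0x71C9A974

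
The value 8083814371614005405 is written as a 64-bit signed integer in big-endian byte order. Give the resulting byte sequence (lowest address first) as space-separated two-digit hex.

8083814371614005405 in hexadecimal, padded to 64 bits, is 0x702F7A575240189D.
Split into bytes (most-significant first): 70 2F 7A 57 52 40 18 9D.
Big-endian stores the most-significant byte at the lowest address.
So the memory order matches the most-significant-first order: 70 2F 7A 57 52 40 18 9D.

70 2F 7A 57 52 40 18 9D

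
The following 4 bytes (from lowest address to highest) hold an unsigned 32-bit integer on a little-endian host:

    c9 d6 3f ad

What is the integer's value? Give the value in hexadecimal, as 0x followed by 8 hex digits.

Little-endian stores the least-significant byte at the lowest address.
Reassemble most-significant byte first: AD 3F D6 C9 → 0xAD3FD6C9.

0xAD3FD6C9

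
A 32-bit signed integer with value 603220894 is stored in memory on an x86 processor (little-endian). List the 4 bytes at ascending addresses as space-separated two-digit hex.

9E 6B F4 23

603220894 in hexadecimal, padded to 32 bits, is 0x23F46B9E.
Split into bytes (most-significant first): 23 F4 6B 9E.
In little-endian order the low byte comes first in memory.
So at ascending addresses the bytes are 9E 6B F4 23.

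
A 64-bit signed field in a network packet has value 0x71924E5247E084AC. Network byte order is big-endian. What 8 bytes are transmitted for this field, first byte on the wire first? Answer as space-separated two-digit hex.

71 92 4E 52 47 E0 84 AC

Split into bytes (most-significant first): 71 92 4E 52 47 E0 84 AC.
Big-endian: lowest address holds the most-significant byte.
So the memory order matches the most-significant-first order: 71 92 4E 52 47 E0 84 AC.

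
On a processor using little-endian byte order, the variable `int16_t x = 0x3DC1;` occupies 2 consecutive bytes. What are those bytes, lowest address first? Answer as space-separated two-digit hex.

C1 3D

Split into bytes (most-significant first): 3D C1.
Little-endian: lowest address holds the least-significant byte.
So at ascending addresses the bytes are C1 3D.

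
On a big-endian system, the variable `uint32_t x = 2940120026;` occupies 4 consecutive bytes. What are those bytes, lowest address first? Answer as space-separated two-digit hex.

2940120026 in hexadecimal, padded to 32 bits, is 0xAF3EABDA.
Split into bytes (most-significant first): AF 3E AB DA.
Big-endian: lowest address holds the most-significant byte.
So the memory order matches the most-significant-first order: AF 3E AB DA.

AF 3E AB DA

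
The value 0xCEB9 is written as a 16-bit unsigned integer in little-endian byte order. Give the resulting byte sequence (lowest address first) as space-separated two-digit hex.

Split into bytes (most-significant first): CE B9.
Little-endian stores the least-significant byte at the lowest address.
So at ascending addresses the bytes are B9 CE.

B9 CE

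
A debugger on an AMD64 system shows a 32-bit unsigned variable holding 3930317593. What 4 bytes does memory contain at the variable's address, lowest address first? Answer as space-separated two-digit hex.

3930317593 in hexadecimal, padded to 32 bits, is 0xEA43E319.
Split into bytes (most-significant first): EA 43 E3 19.
Little-endian stores the least-significant byte at the lowest address.
So at ascending addresses the bytes are 19 E3 43 EA.

19 E3 43 EA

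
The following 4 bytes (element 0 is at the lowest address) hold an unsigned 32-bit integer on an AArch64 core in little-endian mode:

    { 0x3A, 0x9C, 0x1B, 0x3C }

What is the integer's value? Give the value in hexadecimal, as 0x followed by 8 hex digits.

In little-endian order the low byte comes first in memory.
Reassemble most-significant byte first: 3C 1B 9C 3A → 0x3C1B9C3A.

0x3C1B9C3A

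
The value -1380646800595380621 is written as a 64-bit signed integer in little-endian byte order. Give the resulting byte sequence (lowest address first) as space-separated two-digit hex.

Two's complement of -1380646800595380621 in 64 bits: 1380646800595380621 = 0x13290AF33DC4698D; invert → 0xECD6F50CC23B9672; add 1 → 0xECD6F50CC23B9673.
Split into bytes (most-significant first): EC D6 F5 0C C2 3B 96 73.
Little-endian: lowest address holds the least-significant byte.
So at ascending addresses the bytes are 73 96 3B C2 0C F5 D6 EC.

73 96 3B C2 0C F5 D6 EC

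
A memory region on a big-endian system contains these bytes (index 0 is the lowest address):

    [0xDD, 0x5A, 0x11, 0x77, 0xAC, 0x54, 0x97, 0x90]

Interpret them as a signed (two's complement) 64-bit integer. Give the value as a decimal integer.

-2496663837733513328

Big-endian stores the most-significant byte at the lowest address.
The bytes are already most-significant first: 0xDD5A1177AC549790.
Top bit is set, so as a signed 64-bit value this is 0xDD5A1177AC549790 − 2^64 = -2496663837733513328.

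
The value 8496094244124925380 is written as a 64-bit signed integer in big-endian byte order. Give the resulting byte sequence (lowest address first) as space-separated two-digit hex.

75 E8 30 B3 67 4E 9D C4

8496094244124925380 in hexadecimal, padded to 64 bits, is 0x75E830B3674E9DC4.
Split into bytes (most-significant first): 75 E8 30 B3 67 4E 9D C4.
Big-endian: lowest address holds the most-significant byte.
So the memory order matches the most-significant-first order: 75 E8 30 B3 67 4E 9D C4.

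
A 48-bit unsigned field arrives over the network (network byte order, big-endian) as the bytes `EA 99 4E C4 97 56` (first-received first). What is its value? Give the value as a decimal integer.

257944172402518

In big-endian order the high byte comes first in memory.
The bytes are already most-significant first: 0xEA994EC49756.
0xEA994EC49756 = 257944172402518.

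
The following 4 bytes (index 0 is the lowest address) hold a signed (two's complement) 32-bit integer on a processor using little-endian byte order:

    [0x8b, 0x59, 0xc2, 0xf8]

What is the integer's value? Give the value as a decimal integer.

Little-endian: lowest address holds the least-significant byte.
Reassemble most-significant byte first: F8 C2 59 8B → 0xF8C2598B.
Top bit is set, so as a signed 32-bit value this is 0xF8C2598B − 2^32 = -121480821.

-121480821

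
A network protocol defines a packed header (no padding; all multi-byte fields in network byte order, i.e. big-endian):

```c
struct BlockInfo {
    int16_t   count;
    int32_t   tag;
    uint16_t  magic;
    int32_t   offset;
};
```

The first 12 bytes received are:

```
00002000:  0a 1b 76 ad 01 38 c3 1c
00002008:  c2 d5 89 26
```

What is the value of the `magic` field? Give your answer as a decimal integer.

49948

`magic` follows `count` (2 B), `tag` (4 B), so it starts at offset 2 + 4 = 6 and occupies 2 bytes.
Bytes at offsets 6..7: C3 1C.
Big-endian stores the most-significant byte at the lowest address.
The bytes are already most-significant first: 0xC31C.
0xC31C = 49948.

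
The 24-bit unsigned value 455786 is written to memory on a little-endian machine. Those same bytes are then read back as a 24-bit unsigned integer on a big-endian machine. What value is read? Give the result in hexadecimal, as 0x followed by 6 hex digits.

0x6AF406

455786 in 24-bit hexadecimal is 0x06F46A.
Stored little-endian, the bytes at ascending addresses are 6A F4 06.
Read back as big-endian, the last byte is least significant, giving 0x6AF406.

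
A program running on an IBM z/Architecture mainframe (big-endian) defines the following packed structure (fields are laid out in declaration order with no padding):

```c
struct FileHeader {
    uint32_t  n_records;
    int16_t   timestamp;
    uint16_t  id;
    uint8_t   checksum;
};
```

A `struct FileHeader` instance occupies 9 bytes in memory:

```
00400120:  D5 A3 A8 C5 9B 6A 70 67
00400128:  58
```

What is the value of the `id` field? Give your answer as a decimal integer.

`id` follows `n_records` (4 B), `timestamp` (2 B), so it starts at offset 4 + 2 = 6 and occupies 2 bytes.
Bytes at offsets 6..7: 70 67.
Big-endian stores the most-significant byte at the lowest address.
The bytes are already most-significant first: 0x7067.
0x7067 = 28775.

28775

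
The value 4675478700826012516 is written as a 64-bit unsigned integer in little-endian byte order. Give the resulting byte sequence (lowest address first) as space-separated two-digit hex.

4675478700826012516 in hexadecimal, padded to 64 bits, is 0x40E2A31B4DA3AB64.
Split into bytes (most-significant first): 40 E2 A3 1B 4D A3 AB 64.
Little-endian: lowest address holds the least-significant byte.
So at ascending addresses the bytes are 64 AB A3 4D 1B A3 E2 40.

64 AB A3 4D 1B A3 E2 40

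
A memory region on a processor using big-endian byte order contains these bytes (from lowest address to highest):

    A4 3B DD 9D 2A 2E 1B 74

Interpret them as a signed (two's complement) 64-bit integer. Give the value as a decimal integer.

Big-endian: lowest address holds the most-significant byte.
The bytes are already most-significant first: 0xA43BDD9D2A2E1B74.
Top bit is set, so as a signed 64-bit value this is 0xA43BDD9D2A2E1B74 − 2^64 = -6612447960776172684.

-6612447960776172684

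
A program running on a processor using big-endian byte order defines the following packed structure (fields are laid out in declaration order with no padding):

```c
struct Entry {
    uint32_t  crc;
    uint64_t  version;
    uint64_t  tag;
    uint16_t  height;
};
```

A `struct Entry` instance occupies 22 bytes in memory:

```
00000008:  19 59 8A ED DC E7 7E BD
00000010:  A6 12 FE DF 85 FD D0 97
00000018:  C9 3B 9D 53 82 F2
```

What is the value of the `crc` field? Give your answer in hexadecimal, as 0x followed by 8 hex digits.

0x19598AED

`crc` is the first field, at byte offset 0, occupying 4 bytes.
Bytes at offsets 0..3: 19 59 8A ED.
Big-endian stores the most-significant byte at the lowest address.
The bytes are already most-significant first: 0x19598AED.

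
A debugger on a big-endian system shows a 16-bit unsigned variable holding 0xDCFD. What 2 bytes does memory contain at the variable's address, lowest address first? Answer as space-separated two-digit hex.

Split into bytes (most-significant first): DC FD.
In big-endian order the high byte comes first in memory.
So the memory order matches the most-significant-first order: DC FD.

DC FD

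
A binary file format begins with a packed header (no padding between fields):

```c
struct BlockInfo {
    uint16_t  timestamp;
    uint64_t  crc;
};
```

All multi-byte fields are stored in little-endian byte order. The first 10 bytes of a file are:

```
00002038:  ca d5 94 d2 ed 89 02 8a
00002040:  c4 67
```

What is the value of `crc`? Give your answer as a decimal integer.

7477253024850498196

`crc` follows `timestamp` (2 bytes), so it starts at byte offset 2 and occupies 8 bytes.
Bytes at offsets 2..9: 94 D2 ED 89 02 8A C4 67.
Little-endian: lowest address holds the least-significant byte.
Reassemble most-significant byte first: 67 C4 8A 02 89 ED D2 94 → 0x67C48A0289EDD294.
0x67C48A0289EDD294 = 7477253024850498196.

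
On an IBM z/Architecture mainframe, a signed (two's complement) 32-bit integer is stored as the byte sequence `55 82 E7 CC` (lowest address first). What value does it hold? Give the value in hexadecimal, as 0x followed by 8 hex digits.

0x5582E7CC

Big-endian: lowest address holds the most-significant byte.
The bytes are already most-significant first: 0x5582E7CC.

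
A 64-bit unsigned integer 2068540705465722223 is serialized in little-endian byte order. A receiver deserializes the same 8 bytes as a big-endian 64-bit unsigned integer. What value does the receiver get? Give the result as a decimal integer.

2068540705465722223 in 64-bit hexadecimal is 0x1CB4EECFE0B8656F.
Stored little-endian, the bytes at ascending addresses are 6F 65 B8 E0 CF EE B4 1C.
Read back as big-endian, the last byte is least significant, giving 0x6F65B8E0CFEEB41C.
0x6F65B8E0CFEEB41C = 8027025186558489628.

8027025186558489628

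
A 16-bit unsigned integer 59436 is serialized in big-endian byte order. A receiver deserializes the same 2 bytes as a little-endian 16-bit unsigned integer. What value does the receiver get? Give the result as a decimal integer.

11496

59436 in 16-bit hexadecimal is 0xE82C.
Stored big-endian, the bytes at ascending addresses are E8 2C.
Read back as little-endian, the first byte is least significant, giving 0x2CE8.
0x2CE8 = 11496.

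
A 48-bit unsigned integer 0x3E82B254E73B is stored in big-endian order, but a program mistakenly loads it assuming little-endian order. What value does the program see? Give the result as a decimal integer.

65864744469054

Stored big-endian, the bytes at ascending addresses are 3E 82 B2 54 E7 3B.
Read back as little-endian, the first byte is least significant, giving 0x3BE754B2823E.
0x3BE754B2823E = 65864744469054.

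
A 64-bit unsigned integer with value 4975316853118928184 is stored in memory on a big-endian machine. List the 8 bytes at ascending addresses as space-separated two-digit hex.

4975316853118928184 in hexadecimal, padded to 64 bits, is 0x450BE0514B2B0538.
Split into bytes (most-significant first): 45 0B E0 51 4B 2B 05 38.
Big-endian stores the most-significant byte at the lowest address.
So the memory order matches the most-significant-first order: 45 0B E0 51 4B 2B 05 38.

45 0B E0 51 4B 2B 05 38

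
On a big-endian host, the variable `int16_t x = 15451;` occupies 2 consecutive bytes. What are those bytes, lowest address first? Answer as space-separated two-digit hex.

3C 5B

15451 in hexadecimal, padded to 16 bits, is 0x3C5B.
Split into bytes (most-significant first): 3C 5B.
Big-endian: lowest address holds the most-significant byte.
So the memory order matches the most-significant-first order: 3C 5B.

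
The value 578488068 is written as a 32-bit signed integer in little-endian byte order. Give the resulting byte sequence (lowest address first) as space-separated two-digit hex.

04 07 7B 22

578488068 in hexadecimal, padded to 32 bits, is 0x227B0704.
Split into bytes (most-significant first): 22 7B 07 04.
Little-endian stores the least-significant byte at the lowest address.
So at ascending addresses the bytes are 04 07 7B 22.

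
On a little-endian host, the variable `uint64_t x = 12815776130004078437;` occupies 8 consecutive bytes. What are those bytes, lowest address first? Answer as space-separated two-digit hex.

65 CF D2 45 7D C8 DA B1

12815776130004078437 in hexadecimal, padded to 64 bits, is 0xB1DAC87D45D2CF65.
Split into bytes (most-significant first): B1 DA C8 7D 45 D2 CF 65.
In little-endian order the low byte comes first in memory.
So at ascending addresses the bytes are 65 CF D2 45 7D C8 DA B1.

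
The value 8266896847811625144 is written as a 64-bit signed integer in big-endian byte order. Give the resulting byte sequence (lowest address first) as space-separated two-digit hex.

72 B9 EA E2 18 9B C0 B8

8266896847811625144 in hexadecimal, padded to 64 bits, is 0x72B9EAE2189BC0B8.
Split into bytes (most-significant first): 72 B9 EA E2 18 9B C0 B8.
Big-endian: lowest address holds the most-significant byte.
So the memory order matches the most-significant-first order: 72 B9 EA E2 18 9B C0 B8.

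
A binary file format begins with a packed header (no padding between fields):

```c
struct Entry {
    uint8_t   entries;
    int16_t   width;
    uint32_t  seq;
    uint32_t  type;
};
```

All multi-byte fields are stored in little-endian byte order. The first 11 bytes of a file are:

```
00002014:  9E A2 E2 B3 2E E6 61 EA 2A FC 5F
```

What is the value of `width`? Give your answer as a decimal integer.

`width` follows `entries` (1 byte), so it starts at byte offset 1 and occupies 2 bytes.
Bytes at offsets 1..2: A2 E2.
Little-endian stores the least-significant byte at the lowest address.
Reassemble most-significant byte first: E2 A2 → 0xE2A2.
Top bit is set, so as a signed 16-bit value this is 0xE2A2 − 2^16 = -7518.

-7518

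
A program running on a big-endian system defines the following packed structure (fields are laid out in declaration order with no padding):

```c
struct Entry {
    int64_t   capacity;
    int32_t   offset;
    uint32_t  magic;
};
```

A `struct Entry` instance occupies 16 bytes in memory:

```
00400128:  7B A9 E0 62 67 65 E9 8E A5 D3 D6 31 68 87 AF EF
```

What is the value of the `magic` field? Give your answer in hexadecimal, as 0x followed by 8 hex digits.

`magic` follows `capacity` (8 B), `offset` (4 B), so it starts at offset 8 + 4 = 12 and occupies 4 bytes.
Bytes at offsets 12..15: 68 87 AF EF.
In big-endian order the high byte comes first in memory.
The bytes are already most-significant first: 0x6887AFEF.

0x6887AFEF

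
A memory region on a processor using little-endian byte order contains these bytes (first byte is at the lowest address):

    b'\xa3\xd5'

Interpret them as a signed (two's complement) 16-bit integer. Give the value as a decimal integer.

Little-endian: lowest address holds the least-significant byte.
Reassemble most-significant byte first: D5 A3 → 0xD5A3.
Top bit is set, so as a signed 16-bit value this is 0xD5A3 − 2^16 = -10845.

-10845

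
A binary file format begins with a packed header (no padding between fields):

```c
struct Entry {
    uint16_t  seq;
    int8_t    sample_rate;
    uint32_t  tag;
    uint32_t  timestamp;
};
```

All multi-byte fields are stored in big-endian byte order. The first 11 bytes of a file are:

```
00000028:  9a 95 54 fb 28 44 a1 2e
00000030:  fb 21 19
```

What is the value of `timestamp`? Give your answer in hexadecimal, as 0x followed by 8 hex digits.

`timestamp` follows `seq` (2 B), `sample_rate` (1 B), `tag` (4 B), so it starts at offset 2 + 1 + 4 = 7 and occupies 4 bytes.
Bytes at offsets 7..10: 2E FB 21 19.
Big-endian stores the most-significant byte at the lowest address.
The bytes are already most-significant first: 0x2EFB2119.

0x2EFB2119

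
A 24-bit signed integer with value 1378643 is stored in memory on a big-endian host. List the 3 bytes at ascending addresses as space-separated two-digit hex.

1378643 in hexadecimal, padded to 24 bits, is 0x150953.
Split into bytes (most-significant first): 15 09 53.
Big-endian: lowest address holds the most-significant byte.
So the memory order matches the most-significant-first order: 15 09 53.

15 09 53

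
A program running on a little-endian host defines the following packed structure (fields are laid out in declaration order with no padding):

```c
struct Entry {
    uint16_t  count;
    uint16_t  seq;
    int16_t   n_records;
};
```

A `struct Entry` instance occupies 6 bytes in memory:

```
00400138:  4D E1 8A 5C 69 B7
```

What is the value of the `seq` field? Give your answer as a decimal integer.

23690

`seq` follows `count` (2 bytes), so it starts at byte offset 2 and occupies 2 bytes.
Bytes at offsets 2..3: 8A 5C.
Little-endian: lowest address holds the least-significant byte.
Reassemble most-significant byte first: 5C 8A → 0x5C8A.
0x5C8A = 23690.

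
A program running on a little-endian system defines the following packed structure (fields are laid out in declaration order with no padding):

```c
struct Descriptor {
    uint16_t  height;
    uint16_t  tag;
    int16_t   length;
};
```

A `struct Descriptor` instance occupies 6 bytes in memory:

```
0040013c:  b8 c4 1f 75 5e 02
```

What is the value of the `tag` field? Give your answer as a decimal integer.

`tag` follows `height` (2 bytes), so it starts at byte offset 2 and occupies 2 bytes.
Bytes at offsets 2..3: 1F 75.
Little-endian: lowest address holds the least-significant byte.
Reassemble most-significant byte first: 75 1F → 0x751F.
0x751F = 29983.

29983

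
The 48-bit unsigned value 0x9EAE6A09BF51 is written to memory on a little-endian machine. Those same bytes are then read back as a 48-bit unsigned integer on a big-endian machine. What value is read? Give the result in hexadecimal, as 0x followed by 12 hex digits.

Stored little-endian, the bytes at ascending addresses are 51 BF 09 6A AE 9E.
Read back as big-endian, the last byte is least significant, giving 0x51BF096AAE9E.

0x51BF096AAE9E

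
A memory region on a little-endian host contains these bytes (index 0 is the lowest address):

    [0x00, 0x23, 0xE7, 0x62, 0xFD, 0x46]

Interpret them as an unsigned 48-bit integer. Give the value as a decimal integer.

In little-endian order the low byte comes first in memory.
Reassemble most-significant byte first: 46 FD 62 E7 23 00 → 0x46FD62E72300.
0x46FD62E72300 = 78054099985152.

78054099985152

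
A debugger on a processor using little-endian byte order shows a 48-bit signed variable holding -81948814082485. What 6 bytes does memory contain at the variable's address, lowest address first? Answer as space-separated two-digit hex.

4B FE 0B CE 77 B5

Two's complement of -81948814082485 in 48 bits: 81948814082485 = 0x4A8831F401B5; invert → 0xB577CE0BFE4A; add 1 → 0xB577CE0BFE4B.
Split into bytes (most-significant first): B5 77 CE 0B FE 4B.
In little-endian order the low byte comes first in memory.
So at ascending addresses the bytes are 4B FE 0B CE 77 B5.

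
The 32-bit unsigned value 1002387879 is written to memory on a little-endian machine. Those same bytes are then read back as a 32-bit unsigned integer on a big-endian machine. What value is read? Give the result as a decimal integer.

1002387879 in 32-bit hexadecimal is 0x3BBF39A7.
Stored little-endian, the bytes at ascending addresses are A7 39 BF 3B.
Read back as big-endian, the last byte is least significant, giving 0xA739BF3B.
0xA739BF3B = 2805579579.

2805579579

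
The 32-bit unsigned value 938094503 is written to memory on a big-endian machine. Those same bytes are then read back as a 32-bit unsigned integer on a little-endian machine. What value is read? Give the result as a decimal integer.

2804935223

938094503 in 32-bit hexadecimal is 0x37EA2FA7.
Stored big-endian, the bytes at ascending addresses are 37 EA 2F A7.
Read back as little-endian, the first byte is least significant, giving 0xA72FEA37.
0xA72FEA37 = 2804935223.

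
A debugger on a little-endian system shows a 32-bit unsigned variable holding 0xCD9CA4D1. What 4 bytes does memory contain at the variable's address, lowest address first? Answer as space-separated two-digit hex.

D1 A4 9C CD

Split into bytes (most-significant first): CD 9C A4 D1.
Little-endian stores the least-significant byte at the lowest address.
So at ascending addresses the bytes are D1 A4 9C CD.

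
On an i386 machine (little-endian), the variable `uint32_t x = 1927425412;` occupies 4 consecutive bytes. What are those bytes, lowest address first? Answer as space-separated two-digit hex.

84 2D E2 72

1927425412 in hexadecimal, padded to 32 bits, is 0x72E22D84.
Split into bytes (most-significant first): 72 E2 2D 84.
In little-endian order the low byte comes first in memory.
So at ascending addresses the bytes are 84 2D E2 72.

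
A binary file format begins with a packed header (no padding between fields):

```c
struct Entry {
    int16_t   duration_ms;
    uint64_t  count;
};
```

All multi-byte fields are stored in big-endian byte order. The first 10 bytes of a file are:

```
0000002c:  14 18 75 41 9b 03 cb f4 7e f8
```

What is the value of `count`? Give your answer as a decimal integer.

8449204816532766456

`count` follows `duration_ms` (2 bytes), so it starts at byte offset 2 and occupies 8 bytes.
Bytes at offsets 2..9: 75 41 9B 03 CB F4 7E F8.
Big-endian: lowest address holds the most-significant byte.
The bytes are already most-significant first: 0x75419B03CBF47EF8.
0x75419B03CBF47EF8 = 8449204816532766456.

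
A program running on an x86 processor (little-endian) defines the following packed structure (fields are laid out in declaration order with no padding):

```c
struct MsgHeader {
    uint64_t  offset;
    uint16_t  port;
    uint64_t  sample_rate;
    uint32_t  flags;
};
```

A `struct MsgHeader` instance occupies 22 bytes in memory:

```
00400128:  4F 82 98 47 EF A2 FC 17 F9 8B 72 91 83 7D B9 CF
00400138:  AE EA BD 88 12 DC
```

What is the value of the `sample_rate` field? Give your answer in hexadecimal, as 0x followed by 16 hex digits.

0xEAAECFB97D839172

`sample_rate` follows `offset` (8 B), `port` (2 B), so it starts at offset 8 + 2 = 10 and occupies 8 bytes.
Bytes at offsets 10..17: 72 91 83 7D B9 CF AE EA.
Little-endian: lowest address holds the least-significant byte.
Reassemble most-significant byte first: EA AE CF B9 7D 83 91 72 → 0xEAAECFB97D839172.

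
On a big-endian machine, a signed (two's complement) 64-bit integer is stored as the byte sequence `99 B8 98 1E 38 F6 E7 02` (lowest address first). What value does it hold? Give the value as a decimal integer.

-7369973534619670782

Big-endian: lowest address holds the most-significant byte.
The bytes are already most-significant first: 0x99B8981E38F6E702.
Top bit is set, so as a signed 64-bit value this is 0x99B8981E38F6E702 − 2^64 = -7369973534619670782.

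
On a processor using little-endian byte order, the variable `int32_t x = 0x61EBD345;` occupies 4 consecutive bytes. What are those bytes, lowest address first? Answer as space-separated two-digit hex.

Split into bytes (most-significant first): 61 EB D3 45.
Little-endian stores the least-significant byte at the lowest address.
So at ascending addresses the bytes are 45 D3 EB 61.

45 D3 EB 61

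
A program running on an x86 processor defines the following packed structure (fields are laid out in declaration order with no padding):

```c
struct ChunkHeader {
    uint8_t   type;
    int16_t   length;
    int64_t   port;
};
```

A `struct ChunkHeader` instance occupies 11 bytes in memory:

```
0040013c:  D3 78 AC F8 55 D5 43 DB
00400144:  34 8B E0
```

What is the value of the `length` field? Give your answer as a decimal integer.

`length` follows `type` (1 byte), so it starts at byte offset 1 and occupies 2 bytes.
Bytes at offsets 1..2: 78 AC.
Little-endian stores the least-significant byte at the lowest address.
Reassemble most-significant byte first: AC 78 → 0xAC78.
Top bit is set, so as a signed 16-bit value this is 0xAC78 − 2^16 = -21384.

-21384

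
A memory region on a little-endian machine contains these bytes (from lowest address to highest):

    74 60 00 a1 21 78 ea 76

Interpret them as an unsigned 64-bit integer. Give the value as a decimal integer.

8568793326856200308

In little-endian order the low byte comes first in memory.
Reassemble most-significant byte first: 76 EA 78 21 A1 00 60 74 → 0x76EA7821A1006074.
0x76EA7821A1006074 = 8568793326856200308.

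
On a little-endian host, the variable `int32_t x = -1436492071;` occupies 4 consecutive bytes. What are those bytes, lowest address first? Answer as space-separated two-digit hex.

Two's complement of -1436492071 in 32 bits: 1436492071 = 0x559F2127; invert → 0xAA60DED8; add 1 → 0xAA60DED9.
Split into bytes (most-significant first): AA 60 DE D9.
In little-endian order the low byte comes first in memory.
So at ascending addresses the bytes are D9 DE 60 AA.

D9 DE 60 AA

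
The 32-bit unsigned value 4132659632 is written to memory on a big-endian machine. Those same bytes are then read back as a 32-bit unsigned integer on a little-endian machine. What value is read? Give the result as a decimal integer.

4132659632 in 32-bit hexadecimal is 0xF65361B0.
Stored big-endian, the bytes at ascending addresses are F6 53 61 B0.
Read back as little-endian, the first byte is least significant, giving 0xB06153F6.
0xB06153F6 = 2959168502.

2959168502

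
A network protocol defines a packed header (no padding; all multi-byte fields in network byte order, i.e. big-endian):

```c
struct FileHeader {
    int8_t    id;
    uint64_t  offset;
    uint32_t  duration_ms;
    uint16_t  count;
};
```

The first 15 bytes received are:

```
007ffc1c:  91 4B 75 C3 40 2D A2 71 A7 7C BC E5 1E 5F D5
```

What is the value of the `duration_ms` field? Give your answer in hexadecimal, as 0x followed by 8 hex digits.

`duration_ms` follows `id` (1 B), `offset` (8 B), so it starts at offset 1 + 8 = 9 and occupies 4 bytes.
Bytes at offsets 9..12: 7C BC E5 1E.
Big-endian: lowest address holds the most-significant byte.
The bytes are already most-significant first: 0x7CBCE51E.

0x7CBCE51E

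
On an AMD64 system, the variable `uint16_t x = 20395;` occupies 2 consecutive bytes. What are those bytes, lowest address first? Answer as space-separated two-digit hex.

AB 4F

20395 in hexadecimal, padded to 16 bits, is 0x4FAB.
Split into bytes (most-significant first): 4F AB.
Little-endian: lowest address holds the least-significant byte.
So at ascending addresses the bytes are AB 4F.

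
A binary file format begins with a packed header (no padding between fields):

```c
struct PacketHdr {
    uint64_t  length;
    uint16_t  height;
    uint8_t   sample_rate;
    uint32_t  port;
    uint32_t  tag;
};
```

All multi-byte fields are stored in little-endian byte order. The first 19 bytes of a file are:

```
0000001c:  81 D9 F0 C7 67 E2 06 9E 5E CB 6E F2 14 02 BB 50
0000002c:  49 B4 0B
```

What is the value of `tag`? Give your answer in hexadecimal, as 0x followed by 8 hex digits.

`tag` follows `length` (8 B), `height` (2 B), `sample_rate` (1 B), `port` (4 B), so it starts at offset 8 + 2 + 1 + 4 = 15 and occupies 4 bytes.
Bytes at offsets 15..18: 50 49 B4 0B.
Little-endian: lowest address holds the least-significant byte.
Reassemble most-significant byte first: 0B B4 49 50 → 0x0BB44950.

0x0BB44950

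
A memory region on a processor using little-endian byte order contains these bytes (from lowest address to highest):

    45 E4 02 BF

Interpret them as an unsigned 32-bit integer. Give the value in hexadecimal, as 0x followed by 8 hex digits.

0xBF02E445

Little-endian: lowest address holds the least-significant byte.
Reassemble most-significant byte first: BF 02 E4 45 → 0xBF02E445.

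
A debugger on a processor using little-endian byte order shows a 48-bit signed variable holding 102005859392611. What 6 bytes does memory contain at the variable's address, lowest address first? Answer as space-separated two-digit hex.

63 9C 03 17 C6 5C

102005859392611 in hexadecimal, padded to 48 bits, is 0x5CC617039C63.
Split into bytes (most-significant first): 5C C6 17 03 9C 63.
Little-endian: lowest address holds the least-significant byte.
So at ascending addresses the bytes are 63 9C 03 17 C6 5C.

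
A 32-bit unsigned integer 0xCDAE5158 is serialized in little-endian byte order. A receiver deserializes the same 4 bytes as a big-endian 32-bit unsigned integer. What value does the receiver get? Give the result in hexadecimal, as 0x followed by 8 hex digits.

0x5851AECD

Stored little-endian, the bytes at ascending addresses are 58 51 AE CD.
Read back as big-endian, the last byte is least significant, giving 0x5851AECD.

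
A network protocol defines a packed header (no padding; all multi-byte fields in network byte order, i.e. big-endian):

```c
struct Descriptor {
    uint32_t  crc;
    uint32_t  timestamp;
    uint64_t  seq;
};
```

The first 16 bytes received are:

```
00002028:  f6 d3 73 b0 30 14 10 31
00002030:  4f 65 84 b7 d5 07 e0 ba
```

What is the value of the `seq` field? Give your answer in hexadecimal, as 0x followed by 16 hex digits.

0x4F6584B7D507E0BA

`seq` follows `crc` (4 B), `timestamp` (4 B), so it starts at offset 4 + 4 = 8 and occupies 8 bytes.
Bytes at offsets 8..15: 4F 65 84 B7 D5 07 E0 BA.
Big-endian: lowest address holds the most-significant byte.
The bytes are already most-significant first: 0x4F6584B7D507E0BA.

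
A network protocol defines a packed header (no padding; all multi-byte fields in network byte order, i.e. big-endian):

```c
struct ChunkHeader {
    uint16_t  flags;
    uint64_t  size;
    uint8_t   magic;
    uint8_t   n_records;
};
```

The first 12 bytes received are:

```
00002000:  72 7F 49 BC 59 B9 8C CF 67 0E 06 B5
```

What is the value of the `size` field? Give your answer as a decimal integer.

5313220313856567054

`size` follows `flags` (2 bytes), so it starts at byte offset 2 and occupies 8 bytes.
Bytes at offsets 2..9: 49 BC 59 B9 8C CF 67 0E.
In big-endian order the high byte comes first in memory.
The bytes are already most-significant first: 0x49BC59B98CCF670E.
0x49BC59B98CCF670E = 5313220313856567054.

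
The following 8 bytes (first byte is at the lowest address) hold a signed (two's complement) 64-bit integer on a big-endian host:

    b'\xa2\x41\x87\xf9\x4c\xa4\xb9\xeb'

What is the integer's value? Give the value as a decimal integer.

-6754968461276562965

In big-endian order the high byte comes first in memory.
The bytes are already most-significant first: 0xA24187F94CA4B9EB.
Top bit is set, so as a signed 64-bit value this is 0xA24187F94CA4B9EB − 2^64 = -6754968461276562965.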